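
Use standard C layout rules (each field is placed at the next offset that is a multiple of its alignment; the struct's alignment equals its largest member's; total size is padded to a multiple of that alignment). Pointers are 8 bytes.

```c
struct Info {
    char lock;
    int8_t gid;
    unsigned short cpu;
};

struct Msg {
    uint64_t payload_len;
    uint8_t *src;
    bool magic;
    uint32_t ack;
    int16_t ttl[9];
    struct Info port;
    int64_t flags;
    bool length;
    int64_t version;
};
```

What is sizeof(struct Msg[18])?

Info: 0..1  lock  (1B, 1-aligned); 1..2  gid  (1B, 1-aligned); 2..4  cpu  (2B, 2-aligned); sizeof = 4, alignof = 2
0..8  payload_len  (8B, 8-aligned)
8..16  src  (8B, 8-aligned)
16..17  magic  (1B, 1-aligned)
17..20  -- padding (3B)
20..24  ack  (4B, 4-aligned)
24..42  ttl  (18B, 2-aligned)
42..46  port  (4B, 2-aligned)
46..48  -- padding (2B)
48..56  flags  (8B, 8-aligned)
56..57  length  (1B, 1-aligned)
57..64  -- padding (7B)
64..72  version  (8B, 8-aligned)
sizeof = 72, alignof = 8
array of 18: 18 × 72 = 1296

1296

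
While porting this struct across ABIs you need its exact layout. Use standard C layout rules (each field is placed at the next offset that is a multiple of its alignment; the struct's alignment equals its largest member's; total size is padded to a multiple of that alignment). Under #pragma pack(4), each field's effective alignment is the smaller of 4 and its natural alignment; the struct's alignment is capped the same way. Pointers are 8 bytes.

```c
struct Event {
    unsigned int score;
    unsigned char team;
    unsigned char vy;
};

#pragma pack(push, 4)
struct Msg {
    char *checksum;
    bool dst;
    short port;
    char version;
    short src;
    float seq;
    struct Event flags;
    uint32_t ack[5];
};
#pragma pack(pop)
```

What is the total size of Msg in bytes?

Event: score at 0 (size 4, align 4) → ends 4; team at 4 (size 1, align 1) → ends 5; vy at 5 (size 1, align 1) → ends 6; tail pad 2 to reach multiple of 4; total 8 bytes, alignment 4
checksum at 0 (size 8, align 4) → ends 8
dst at 8 (size 1, align 1) → ends 9
pad 1 to align 2 for port
port at 10 (size 2, align 2) → ends 12
version at 12 (size 1, align 1) → ends 13
pad 1 to align 2 for src
src at 14 (size 2, align 2) → ends 16
seq at 16 (size 4, align 4) → ends 20
flags at 20 (size 8, align 4) → ends 28
ack at 28 (size 20, align 4) → ends 48
total 48 bytes, alignment 4

48 bytes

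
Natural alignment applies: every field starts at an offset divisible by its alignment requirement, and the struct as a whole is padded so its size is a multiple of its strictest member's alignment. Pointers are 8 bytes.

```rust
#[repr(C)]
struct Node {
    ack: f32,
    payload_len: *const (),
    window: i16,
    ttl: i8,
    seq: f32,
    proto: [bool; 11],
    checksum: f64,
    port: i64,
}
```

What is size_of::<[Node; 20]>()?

1120

@0: ack [4B, align 4] → 4
+4 pad (align 8)
@8: payload_len [8B, align 8] → 16
@16: window [2B, align 2] → 18
@18: ttl [1B, align 1] → 19
+1 pad (align 4)
@20: seq [4B, align 4] → 24
@24: proto [11B, align 1] → 35
+5 pad (align 8)
@40: checksum [8B, align 8] → 48
@48: port [8B, align 8] → 56
size 56, align 8
array of 20: 20 × 56 = 1120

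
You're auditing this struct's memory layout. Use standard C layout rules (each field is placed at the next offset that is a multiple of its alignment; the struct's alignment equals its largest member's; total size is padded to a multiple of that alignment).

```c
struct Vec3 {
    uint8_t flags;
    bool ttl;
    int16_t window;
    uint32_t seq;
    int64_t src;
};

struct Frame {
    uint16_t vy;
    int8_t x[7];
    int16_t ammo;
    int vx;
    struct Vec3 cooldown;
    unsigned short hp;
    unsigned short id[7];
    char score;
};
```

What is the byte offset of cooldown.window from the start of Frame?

18

Vec3: flags at 0 (size 1, align 1) → ends 1; ttl at 1 (size 1, align 1) → ends 2; window at 2 (size 2, align 2) → ends 4; seq at 4 (size 4, align 4) → ends 8; src at 8 (size 8, align 8) → ends 16; total 16 bytes, alignment 8
vy at 0 (size 2, align 2) → ends 2
x at 2 (size 7, align 1) → ends 9
pad 1 to align 2 for ammo
ammo at 10 (size 2, align 2) → ends 12
vx at 12 (size 4, align 4) → ends 16
cooldown at 16 (size 16, align 8) → ends 32
within Vec3: window at 2
16 + 2 = 18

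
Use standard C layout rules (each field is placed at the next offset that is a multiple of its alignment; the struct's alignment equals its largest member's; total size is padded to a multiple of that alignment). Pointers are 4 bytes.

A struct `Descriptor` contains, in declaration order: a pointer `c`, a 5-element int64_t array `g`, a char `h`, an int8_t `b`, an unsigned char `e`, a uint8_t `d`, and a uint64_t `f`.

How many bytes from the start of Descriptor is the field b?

0..4  c  (4B, 4-aligned)
4..8  -- padding (4B)
8..48  g  (40B, 8-aligned)
48..49  h  (1B, 1-aligned)
49..50  b  (1B, 1-aligned)

49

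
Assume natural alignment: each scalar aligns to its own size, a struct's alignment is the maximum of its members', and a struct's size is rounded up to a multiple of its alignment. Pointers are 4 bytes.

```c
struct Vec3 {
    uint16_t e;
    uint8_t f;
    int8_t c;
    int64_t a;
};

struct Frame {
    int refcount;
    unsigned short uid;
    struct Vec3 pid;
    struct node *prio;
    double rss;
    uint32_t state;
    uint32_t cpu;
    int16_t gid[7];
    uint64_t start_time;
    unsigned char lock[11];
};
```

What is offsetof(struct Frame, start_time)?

64

Vec3: 0..2  e  (2B, 2-aligned); 2..3  f  (1B, 1-aligned); 3..4  c  (1B, 1-aligned); 4..8  -- padding (4B); 8..16  a  (8B, 8-aligned); sizeof = 16, alignof = 8
0..4  refcount  (4B, 4-aligned)
4..6  uid  (2B, 2-aligned)
6..8  -- padding (2B)
8..24  pid  (16B, 8-aligned)
24..28  prio  (4B, 4-aligned)
28..32  -- padding (4B)
32..40  rss  (8B, 8-aligned)
40..44  state  (4B, 4-aligned)
44..48  cpu  (4B, 4-aligned)
48..62  gid  (14B, 2-aligned)
62..64  -- padding (2B)
64..72  start_time  (8B, 8-aligned)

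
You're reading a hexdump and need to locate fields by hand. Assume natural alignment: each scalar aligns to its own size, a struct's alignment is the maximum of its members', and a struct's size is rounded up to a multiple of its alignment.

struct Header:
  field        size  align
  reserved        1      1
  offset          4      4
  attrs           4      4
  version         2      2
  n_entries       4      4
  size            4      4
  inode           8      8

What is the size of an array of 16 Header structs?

@0: reserved [1B, align 1] → 1
+3 pad (align 4)
@4: offset [4B, align 4] → 8
@8: attrs [4B, align 4] → 12
@12: version [2B, align 2] → 14
+2 pad (align 4)
@16: n_entries [4B, align 4] → 20
@20: size [4B, align 4] → 24
@24: inode [8B, align 8] → 32
size 32, align 8
array of 16: 16 × 32 = 512

512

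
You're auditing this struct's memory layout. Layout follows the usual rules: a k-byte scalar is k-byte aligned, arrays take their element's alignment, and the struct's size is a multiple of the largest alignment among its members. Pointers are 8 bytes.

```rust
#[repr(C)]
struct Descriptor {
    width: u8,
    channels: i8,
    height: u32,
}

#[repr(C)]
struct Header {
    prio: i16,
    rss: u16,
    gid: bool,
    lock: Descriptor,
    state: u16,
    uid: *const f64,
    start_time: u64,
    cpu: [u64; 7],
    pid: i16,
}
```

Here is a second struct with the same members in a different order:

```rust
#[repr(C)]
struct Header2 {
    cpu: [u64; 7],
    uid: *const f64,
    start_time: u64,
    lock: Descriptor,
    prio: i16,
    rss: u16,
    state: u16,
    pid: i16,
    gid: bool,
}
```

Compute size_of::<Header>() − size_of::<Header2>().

Descriptor: @0: width [1B, align 1] → 1; @1: channels [1B, align 1] → 2; +2 pad (align 4); @4: height [4B, align 4] → 8; size 8, align 4
@0: prio [2B, align 2] → 2
@2: rss [2B, align 2] → 4
@4: gid [1B, align 1] → 5
+3 pad (align 4)
@8: lock [8B, align 4] → 16
@16: state [2B, align 2] → 18
+6 pad (align 8)
@24: uid [8B, align 8] → 32
@32: start_time [8B, align 8] → 40
@40: cpu [56B, align 8] → 96
@96: pid [2B, align 2] → 98
+6 tail pad (align 8)
size 104, align 8
— Header2 —
@0: cpu [56B, align 8] → 56
@56: uid [8B, align 8] → 64
@64: start_time [8B, align 8] → 72
@72: lock [8B, align 4] → 80
@80: prio [2B, align 2] → 82
@82: rss [2B, align 2] → 84
@84: state [2B, align 2] → 86
@86: pid [2B, align 2] → 88
@88: gid [1B, align 1] → 89
+7 tail pad (align 8)
size 96, align 8
104 − 96 = 8

8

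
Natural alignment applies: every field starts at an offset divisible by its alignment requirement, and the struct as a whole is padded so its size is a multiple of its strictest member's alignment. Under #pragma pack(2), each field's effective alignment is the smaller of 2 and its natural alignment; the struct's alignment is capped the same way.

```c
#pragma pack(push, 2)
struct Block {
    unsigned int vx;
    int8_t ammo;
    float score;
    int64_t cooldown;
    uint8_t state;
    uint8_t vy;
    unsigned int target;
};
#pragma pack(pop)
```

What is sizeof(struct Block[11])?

0..4  vx  (4B, 2-aligned)
4..5  ammo  (1B, 1-aligned)
5..6  -- padding (1B)
6..10  score  (4B, 2-aligned)
10..18  cooldown  (8B, 2-aligned)
18..19  state  (1B, 1-aligned)
19..20  vy  (1B, 1-aligned)
20..24  target  (4B, 2-aligned)
sizeof = 24, alignof = 2
array of 11: 11 × 24 = 264

264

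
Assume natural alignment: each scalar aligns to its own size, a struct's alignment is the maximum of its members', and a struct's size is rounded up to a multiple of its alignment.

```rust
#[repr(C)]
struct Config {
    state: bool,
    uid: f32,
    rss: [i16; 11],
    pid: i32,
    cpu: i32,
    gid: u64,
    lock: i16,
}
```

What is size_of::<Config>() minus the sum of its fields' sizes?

0..1  state  (1B, 1-aligned)
1..4  -- padding (3B)
4..8  uid  (4B, 4-aligned)
8..30  rss  (22B, 2-aligned)
30..32  -- padding (2B)
32..36  pid  (4B, 4-aligned)
36..40  cpu  (4B, 4-aligned)
40..48  gid  (8B, 8-aligned)
48..50  lock  (2B, 2-aligned)
50..56  -- tail padding (6B)
sizeof = 56, alignof = 8
data bytes 45, size 56 → padding 11

11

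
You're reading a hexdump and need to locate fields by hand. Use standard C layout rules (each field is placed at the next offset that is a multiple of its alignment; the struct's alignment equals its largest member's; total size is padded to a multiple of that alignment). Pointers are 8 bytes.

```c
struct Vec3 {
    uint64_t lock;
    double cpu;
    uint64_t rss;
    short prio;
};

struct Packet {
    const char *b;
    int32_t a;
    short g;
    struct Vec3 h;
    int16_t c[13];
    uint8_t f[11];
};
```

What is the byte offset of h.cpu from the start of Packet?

24

Vec3: 0..8  lock  (8B, 8-aligned); 8..16  cpu  (8B, 8-aligned); 16..24  rss  (8B, 8-aligned); 24..26  prio  (2B, 2-aligned); 26..32  -- tail padding (6B); sizeof = 32, alignof = 8
0..8  b  (8B, 8-aligned)
8..12  a  (4B, 4-aligned)
12..14  g  (2B, 2-aligned)
14..16  -- padding (2B)
16..48  h  (32B, 8-aligned)
within Vec3: cpu at 8
16 + 8 = 24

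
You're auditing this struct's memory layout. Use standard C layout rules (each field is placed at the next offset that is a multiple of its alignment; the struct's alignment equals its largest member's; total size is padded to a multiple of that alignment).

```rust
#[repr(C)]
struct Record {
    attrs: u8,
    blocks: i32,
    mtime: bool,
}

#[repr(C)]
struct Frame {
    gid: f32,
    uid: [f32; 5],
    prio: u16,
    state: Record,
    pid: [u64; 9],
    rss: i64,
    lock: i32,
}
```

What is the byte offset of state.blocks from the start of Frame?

Record: 0..1  attrs  (1B, 1-aligned); 1..4  -- padding (3B); 4..8  blocks  (4B, 4-aligned); 8..9  mtime  (1B, 1-aligned); 9..12  -- tail padding (3B); sizeof = 12, alignof = 4
0..4  gid  (4B, 4-aligned)
4..24  uid  (20B, 4-aligned)
24..26  prio  (2B, 2-aligned)
26..28  -- padding (2B)
28..40  state  (12B, 4-aligned)
within Record: blocks at 4
28 + 4 = 32

32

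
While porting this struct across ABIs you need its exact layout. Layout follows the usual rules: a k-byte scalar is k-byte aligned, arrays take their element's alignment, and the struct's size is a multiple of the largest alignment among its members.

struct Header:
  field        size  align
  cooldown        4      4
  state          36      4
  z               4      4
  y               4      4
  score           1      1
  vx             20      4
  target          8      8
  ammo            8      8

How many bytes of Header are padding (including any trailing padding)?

0..4  cooldown  (4B, 4-aligned)
4..40  state  (36B, 4-aligned)
40..44  z  (4B, 4-aligned)
44..48  y  (4B, 4-aligned)
48..49  score  (1B, 1-aligned)
49..52  -- padding (3B)
52..72  vx  (20B, 4-aligned)
72..80  target  (8B, 8-aligned)
80..88  ammo  (8B, 8-aligned)
sizeof = 88, alignof = 8
data bytes 85, size 88 → padding 3

3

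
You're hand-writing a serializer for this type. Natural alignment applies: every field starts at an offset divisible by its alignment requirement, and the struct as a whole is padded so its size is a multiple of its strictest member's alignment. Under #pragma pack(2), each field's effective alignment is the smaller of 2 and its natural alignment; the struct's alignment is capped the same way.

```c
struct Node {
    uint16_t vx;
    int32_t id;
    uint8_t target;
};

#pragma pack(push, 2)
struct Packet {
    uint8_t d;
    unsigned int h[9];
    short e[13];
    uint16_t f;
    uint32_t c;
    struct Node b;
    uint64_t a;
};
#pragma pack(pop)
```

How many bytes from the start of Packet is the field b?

70

Node: vx at 0 (size 2, align 2) → ends 2; pad 2 to align 4 for id; id at 4 (size 4, align 4) → ends 8; target at 8 (size 1, align 1) → ends 9; tail pad 3 to reach multiple of 4; total 12 bytes, alignment 4
d at 0 (size 1, align 1) → ends 1
pad 1 to align 2 for h
h at 2 (size 36, align 2) → ends 38
e at 38 (size 26, align 2) → ends 64
f at 64 (size 2, align 2) → ends 66
c at 66 (size 4, align 2) → ends 70
b at 70 (size 12, align 2) → ends 82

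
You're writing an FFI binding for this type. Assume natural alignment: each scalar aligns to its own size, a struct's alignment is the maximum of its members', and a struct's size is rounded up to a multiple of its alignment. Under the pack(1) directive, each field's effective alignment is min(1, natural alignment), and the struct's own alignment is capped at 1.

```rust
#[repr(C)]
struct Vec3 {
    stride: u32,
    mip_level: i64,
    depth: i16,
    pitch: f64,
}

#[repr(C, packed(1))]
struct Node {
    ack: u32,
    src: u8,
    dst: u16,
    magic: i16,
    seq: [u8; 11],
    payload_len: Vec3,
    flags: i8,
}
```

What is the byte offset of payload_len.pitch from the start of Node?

44

Vec3: 0..4  stride  (4B, 4-aligned); 4..8  -- padding (4B); 8..16  mip_level  (8B, 8-aligned); 16..18  depth  (2B, 2-aligned); 18..24  -- padding (6B); 24..32  pitch  (8B, 8-aligned); sizeof = 32, alignof = 8
0..4  ack  (4B, 1-aligned)
4..5  src  (1B, 1-aligned)
5..7  dst  (2B, 1-aligned)
7..9  magic  (2B, 1-aligned)
9..20  seq  (11B, 1-aligned)
20..52  payload_len  (32B, 1-aligned)
within Vec3: pitch at 24
20 + 24 = 44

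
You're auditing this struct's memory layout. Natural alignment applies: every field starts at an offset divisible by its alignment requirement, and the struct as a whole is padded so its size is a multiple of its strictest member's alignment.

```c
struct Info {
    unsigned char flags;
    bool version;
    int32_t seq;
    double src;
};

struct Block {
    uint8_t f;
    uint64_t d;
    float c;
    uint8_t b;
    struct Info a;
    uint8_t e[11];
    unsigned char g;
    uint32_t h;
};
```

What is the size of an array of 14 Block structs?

784

Info: @0: flags [1B, align 1] → 1; @1: version [1B, align 1] → 2; +2 pad (align 4); @4: seq [4B, align 4] → 8; @8: src [8B, align 8] → 16; size 16, align 8
@0: f [1B, align 1] → 1
+7 pad (align 8)
@8: d [8B, align 8] → 16
@16: c [4B, align 4] → 20
@20: b [1B, align 1] → 21
+3 pad (align 8)
@24: a [16B, align 8] → 40
@40: e [11B, align 1] → 51
@51: g [1B, align 1] → 52
@52: h [4B, align 4] → 56
size 56, align 8
array of 14: 14 × 56 = 784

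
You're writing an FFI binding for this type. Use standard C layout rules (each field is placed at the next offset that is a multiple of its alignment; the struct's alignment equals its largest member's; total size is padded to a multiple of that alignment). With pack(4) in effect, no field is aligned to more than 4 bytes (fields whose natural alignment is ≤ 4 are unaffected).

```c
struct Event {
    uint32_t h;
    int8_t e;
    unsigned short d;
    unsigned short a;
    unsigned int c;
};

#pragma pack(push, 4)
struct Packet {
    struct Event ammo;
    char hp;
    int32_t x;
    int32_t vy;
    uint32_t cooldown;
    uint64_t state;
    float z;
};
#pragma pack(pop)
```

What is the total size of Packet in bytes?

Event: 0..4  h  (4B, 4-aligned); 4..5  e  (1B, 1-aligned); 5..6  -- padding (1B); 6..8  d  (2B, 2-aligned); 8..10  a  (2B, 2-aligned); 10..12  -- padding (2B); 12..16  c  (4B, 4-aligned); sizeof = 16, alignof = 4
0..16  ammo  (16B, 4-aligned)
16..17  hp  (1B, 1-aligned)
17..20  -- padding (3B)
20..24  x  (4B, 4-aligned)
24..28  vy  (4B, 4-aligned)
28..32  cooldown  (4B, 4-aligned)
32..40  state  (8B, 4-aligned)
40..44  z  (4B, 4-aligned)
sizeof = 44, alignof = 4

44 bytes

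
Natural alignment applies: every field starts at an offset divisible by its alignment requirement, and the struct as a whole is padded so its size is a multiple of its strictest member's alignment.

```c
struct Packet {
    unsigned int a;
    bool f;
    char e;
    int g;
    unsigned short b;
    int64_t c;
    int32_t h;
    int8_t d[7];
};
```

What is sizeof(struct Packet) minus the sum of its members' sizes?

a at 0 (size 4, align 4) → ends 4
f at 4 (size 1, align 1) → ends 5
e at 5 (size 1, align 1) → ends 6
pad 2 to align 4 for g
g at 8 (size 4, align 4) → ends 12
b at 12 (size 2, align 2) → ends 14
pad 2 to align 8 for c
c at 16 (size 8, align 8) → ends 24
h at 24 (size 4, align 4) → ends 28
d at 28 (size 7, align 1) → ends 35
tail pad 5 to reach multiple of 8
total 40 bytes, alignment 8
data bytes 31, size 40 → padding 9

9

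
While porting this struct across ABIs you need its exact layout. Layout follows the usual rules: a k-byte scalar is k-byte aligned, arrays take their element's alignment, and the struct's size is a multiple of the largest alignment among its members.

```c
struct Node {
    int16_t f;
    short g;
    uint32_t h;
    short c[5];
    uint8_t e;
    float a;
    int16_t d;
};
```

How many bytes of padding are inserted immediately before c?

0

@0: f [2B, align 2] → 2
@2: g [2B, align 2] → 4
@4: h [4B, align 4] → 8
@8: c [10B, align 2] → 18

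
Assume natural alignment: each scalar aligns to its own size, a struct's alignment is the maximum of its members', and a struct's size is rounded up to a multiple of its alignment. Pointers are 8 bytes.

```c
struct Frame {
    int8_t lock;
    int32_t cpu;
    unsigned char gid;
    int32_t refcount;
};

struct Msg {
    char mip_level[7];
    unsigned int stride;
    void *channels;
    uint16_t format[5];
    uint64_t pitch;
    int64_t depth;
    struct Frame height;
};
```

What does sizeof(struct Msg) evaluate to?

72 bytes

Frame: lock at 0 (size 1, align 1) → ends 1; pad 3 to align 4 for cpu; cpu at 4 (size 4, align 4) → ends 8; gid at 8 (size 1, align 1) → ends 9; pad 3 to align 4 for refcount; refcount at 12 (size 4, align 4) → ends 16; total 16 bytes, alignment 4
mip_level at 0 (size 7, align 1) → ends 7
pad 1 to align 4 for stride
stride at 8 (size 4, align 4) → ends 12
pad 4 to align 8 for channels
channels at 16 (size 8, align 8) → ends 24
format at 24 (size 10, align 2) → ends 34
pad 6 to align 8 for pitch
pitch at 40 (size 8, align 8) → ends 48
depth at 48 (size 8, align 8) → ends 56
height at 56 (size 16, align 4) → ends 72
total 72 bytes, alignment 8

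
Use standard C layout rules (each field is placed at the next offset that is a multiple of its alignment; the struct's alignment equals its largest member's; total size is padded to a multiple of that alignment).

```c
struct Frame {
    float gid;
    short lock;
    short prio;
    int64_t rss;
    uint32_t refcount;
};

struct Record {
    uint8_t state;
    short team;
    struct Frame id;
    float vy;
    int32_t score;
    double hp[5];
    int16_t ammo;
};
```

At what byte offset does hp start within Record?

40

Frame: @0: gid [4B, align 4] → 4; @4: lock [2B, align 2] → 6; @6: prio [2B, align 2] → 8; @8: rss [8B, align 8] → 16; @16: refcount [4B, align 4] → 20; +4 tail pad (align 8); size 24, align 8
@0: state [1B, align 1] → 1
+1 pad (align 2)
@2: team [2B, align 2] → 4
+4 pad (align 8)
@8: id [24B, align 8] → 32
@32: vy [4B, align 4] → 36
@36: score [4B, align 4] → 40
@40: hp [40B, align 8] → 80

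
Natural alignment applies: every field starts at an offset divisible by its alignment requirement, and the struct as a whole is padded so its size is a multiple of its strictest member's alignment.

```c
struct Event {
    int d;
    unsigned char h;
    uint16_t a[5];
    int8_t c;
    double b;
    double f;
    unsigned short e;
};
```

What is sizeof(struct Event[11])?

0..4  d  (4B, 4-aligned)
4..5  h  (1B, 1-aligned)
5..6  -- padding (1B)
6..16  a  (10B, 2-aligned)
16..17  c  (1B, 1-aligned)
17..24  -- padding (7B)
24..32  b  (8B, 8-aligned)
32..40  f  (8B, 8-aligned)
40..42  e  (2B, 2-aligned)
42..48  -- tail padding (6B)
sizeof = 48, alignof = 8
array of 11: 11 × 48 = 528

528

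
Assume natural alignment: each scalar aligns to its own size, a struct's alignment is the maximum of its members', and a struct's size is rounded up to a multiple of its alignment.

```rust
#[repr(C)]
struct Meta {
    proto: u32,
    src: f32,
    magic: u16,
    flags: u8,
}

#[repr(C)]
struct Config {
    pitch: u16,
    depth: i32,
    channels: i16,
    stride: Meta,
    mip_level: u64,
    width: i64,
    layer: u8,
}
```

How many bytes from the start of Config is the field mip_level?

Meta: @0: proto [4B, align 4] → 4; @4: src [4B, align 4] → 8; @8: magic [2B, align 2] → 10; @10: flags [1B, align 1] → 11; +1 tail pad (align 4); size 12, align 4
@0: pitch [2B, align 2] → 2
+2 pad (align 4)
@4: depth [4B, align 4] → 8
@8: channels [2B, align 2] → 10
+2 pad (align 4)
@12: stride [12B, align 4] → 24
@24: mip_level [8B, align 8] → 32

24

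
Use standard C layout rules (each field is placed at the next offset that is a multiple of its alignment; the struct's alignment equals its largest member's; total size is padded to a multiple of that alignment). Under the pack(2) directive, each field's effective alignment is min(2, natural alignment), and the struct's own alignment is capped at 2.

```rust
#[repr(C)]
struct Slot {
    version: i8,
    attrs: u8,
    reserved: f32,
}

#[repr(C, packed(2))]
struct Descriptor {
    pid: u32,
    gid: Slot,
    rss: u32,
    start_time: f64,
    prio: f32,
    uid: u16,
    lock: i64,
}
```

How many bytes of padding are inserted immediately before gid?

Slot: @0: version [1B, align 1] → 1; @1: attrs [1B, align 1] → 2; +2 pad (align 4); @4: reserved [4B, align 4] → 8; size 8, align 4
@0: pid [4B, align 2] → 4
@4: gid [8B, align 2] → 12

0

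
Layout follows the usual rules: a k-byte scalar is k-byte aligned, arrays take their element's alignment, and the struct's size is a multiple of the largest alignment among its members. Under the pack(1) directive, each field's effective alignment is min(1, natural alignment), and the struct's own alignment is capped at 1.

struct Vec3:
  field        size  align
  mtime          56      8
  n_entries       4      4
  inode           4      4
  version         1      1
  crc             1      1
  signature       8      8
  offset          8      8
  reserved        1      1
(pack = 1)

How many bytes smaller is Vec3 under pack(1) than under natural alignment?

natural layout:
  @0: mtime [56B, align 8] → 56
  @56: n_entries [4B, align 4] → 60
  @60: inode [4B, align 4] → 64
  @64: version [1B, align 1] → 65
  @65: crc [1B, align 1] → 66
  +6 pad (align 8)
  @72: signature [8B, align 8] → 80
  @80: offset [8B, align 8] → 88
  @88: reserved [1B, align 1] → 89
  +7 tail pad (align 8)
  size 96, align 8
packed(1) layout:
  @0: mtime [56B, align 1] → 56
  @56: n_entries [4B, align 1] → 60
  @60: inode [4B, align 1] → 64
  @64: version [1B, align 1] → 65
  @65: crc [1B, align 1] → 66
  @66: signature [8B, align 1] → 74
  @74: offset [8B, align 1] → 82
  @82: reserved [1B, align 1] → 83
  size 83, align 1
96 − 83 = 13

13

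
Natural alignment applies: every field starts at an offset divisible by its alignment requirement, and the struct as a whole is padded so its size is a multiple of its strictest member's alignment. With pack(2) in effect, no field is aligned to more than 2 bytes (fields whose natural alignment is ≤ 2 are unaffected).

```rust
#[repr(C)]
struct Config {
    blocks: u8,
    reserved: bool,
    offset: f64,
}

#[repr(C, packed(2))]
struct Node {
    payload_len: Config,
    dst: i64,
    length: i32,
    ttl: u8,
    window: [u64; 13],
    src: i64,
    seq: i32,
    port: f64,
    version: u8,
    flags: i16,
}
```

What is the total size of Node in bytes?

Config: 0..1  blocks  (1B, 1-aligned); 1..2  reserved  (1B, 1-aligned); 2..8  -- padding (6B); 8..16  offset  (8B, 8-aligned); sizeof = 16, alignof = 8
0..16  payload_len  (16B, 2-aligned)
16..24  dst  (8B, 2-aligned)
24..28  length  (4B, 2-aligned)
28..29  ttl  (1B, 1-aligned)
29..30  -- padding (1B)
30..134  window  (104B, 2-aligned)
134..142  src  (8B, 2-aligned)
142..146  seq  (4B, 2-aligned)
146..154  port  (8B, 2-aligned)
154..155  version  (1B, 1-aligned)
155..156  -- padding (1B)
156..158  flags  (2B, 2-aligned)
sizeof = 158, alignof = 2

158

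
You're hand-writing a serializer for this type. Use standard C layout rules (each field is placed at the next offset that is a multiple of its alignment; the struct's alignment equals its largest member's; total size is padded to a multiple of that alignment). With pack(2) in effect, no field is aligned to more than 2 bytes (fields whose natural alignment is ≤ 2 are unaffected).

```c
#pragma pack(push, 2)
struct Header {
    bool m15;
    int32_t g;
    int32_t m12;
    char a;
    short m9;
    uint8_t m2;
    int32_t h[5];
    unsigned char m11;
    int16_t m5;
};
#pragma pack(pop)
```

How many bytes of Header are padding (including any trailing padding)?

4

@0: m15 [1B, align 1] → 1
+1 pad (align 2)
@2: g [4B, align 2] → 6
@6: m12 [4B, align 2] → 10
@10: a [1B, align 1] → 11
+1 pad (align 2)
@12: m9 [2B, align 2] → 14
@14: m2 [1B, align 1] → 15
+1 pad (align 2)
@16: h [20B, align 2] → 36
@36: m11 [1B, align 1] → 37
+1 pad (align 2)
@38: m5 [2B, align 2] → 40
size 40, align 2
data bytes 36, size 40 → padding 4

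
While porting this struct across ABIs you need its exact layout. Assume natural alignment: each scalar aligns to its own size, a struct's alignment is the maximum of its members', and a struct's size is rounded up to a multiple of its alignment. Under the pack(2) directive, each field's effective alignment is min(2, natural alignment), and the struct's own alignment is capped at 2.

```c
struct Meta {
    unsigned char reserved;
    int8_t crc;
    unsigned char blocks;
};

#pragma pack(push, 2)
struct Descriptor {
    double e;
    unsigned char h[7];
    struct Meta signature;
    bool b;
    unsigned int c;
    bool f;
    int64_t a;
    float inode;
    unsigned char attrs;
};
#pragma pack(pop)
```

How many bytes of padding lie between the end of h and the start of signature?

0

Meta: 0..1  reserved  (1B, 1-aligned); 1..2  crc  (1B, 1-aligned); 2..3  blocks  (1B, 1-aligned); sizeof = 3, alignof = 1
0..8  e  (8B, 2-aligned)
8..15  h  (7B, 1-aligned)
15..18  signature  (3B, 1-aligned)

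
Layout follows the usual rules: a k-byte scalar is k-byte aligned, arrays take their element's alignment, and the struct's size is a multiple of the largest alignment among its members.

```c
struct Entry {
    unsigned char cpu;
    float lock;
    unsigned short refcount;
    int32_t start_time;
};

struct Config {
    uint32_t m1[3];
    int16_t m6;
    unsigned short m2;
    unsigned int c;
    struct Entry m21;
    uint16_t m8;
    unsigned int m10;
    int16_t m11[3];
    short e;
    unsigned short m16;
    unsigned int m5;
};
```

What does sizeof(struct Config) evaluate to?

Entry: cpu at 0 (size 1, align 1) → ends 1; pad 3 to align 4 for lock; lock at 4 (size 4, align 4) → ends 8; refcount at 8 (size 2, align 2) → ends 10; pad 2 to align 4 for start_time; start_time at 12 (size 4, align 4) → ends 16; total 16 bytes, alignment 4
m1 at 0 (size 12, align 4) → ends 12
m6 at 12 (size 2, align 2) → ends 14
m2 at 14 (size 2, align 2) → ends 16
c at 16 (size 4, align 4) → ends 20
m21 at 20 (size 16, align 4) → ends 36
m8 at 36 (size 2, align 2) → ends 38
pad 2 to align 4 for m10
m10 at 40 (size 4, align 4) → ends 44
m11 at 44 (size 6, align 2) → ends 50
e at 50 (size 2, align 2) → ends 52
m16 at 52 (size 2, align 2) → ends 54
pad 2 to align 4 for m5
m5 at 56 (size 4, align 4) → ends 60
total 60 bytes, alignment 4

60 bytes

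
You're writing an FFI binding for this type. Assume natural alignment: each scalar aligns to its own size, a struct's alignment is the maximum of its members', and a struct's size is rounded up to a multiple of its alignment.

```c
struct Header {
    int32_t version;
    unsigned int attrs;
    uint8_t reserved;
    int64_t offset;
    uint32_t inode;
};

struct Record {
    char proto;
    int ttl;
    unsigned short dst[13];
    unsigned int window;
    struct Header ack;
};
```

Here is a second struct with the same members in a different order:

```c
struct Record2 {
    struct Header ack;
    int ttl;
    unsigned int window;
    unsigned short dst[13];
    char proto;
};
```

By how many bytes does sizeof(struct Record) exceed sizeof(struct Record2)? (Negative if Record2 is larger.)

0

Header: version at 0 (size 4, align 4) → ends 4; attrs at 4 (size 4, align 4) → ends 8; reserved at 8 (size 1, align 1) → ends 9; pad 7 to align 8 for offset; offset at 16 (size 8, align 8) → ends 24; inode at 24 (size 4, align 4) → ends 28; tail pad 4 to reach multiple of 8; total 32 bytes, alignment 8
proto at 0 (size 1, align 1) → ends 1
pad 3 to align 4 for ttl
ttl at 4 (size 4, align 4) → ends 8
dst at 8 (size 26, align 2) → ends 34
pad 2 to align 4 for window
window at 36 (size 4, align 4) → ends 40
ack at 40 (size 32, align 8) → ends 72
total 72 bytes, alignment 8
— Record2 —
ack at 0 (size 32, align 8) → ends 32
ttl at 32 (size 4, align 4) → ends 36
window at 36 (size 4, align 4) → ends 40
dst at 40 (size 26, align 2) → ends 66
proto at 66 (size 1, align 1) → ends 67
tail pad 5 to reach multiple of 8
total 72 bytes, alignment 8
72 − 72 = 0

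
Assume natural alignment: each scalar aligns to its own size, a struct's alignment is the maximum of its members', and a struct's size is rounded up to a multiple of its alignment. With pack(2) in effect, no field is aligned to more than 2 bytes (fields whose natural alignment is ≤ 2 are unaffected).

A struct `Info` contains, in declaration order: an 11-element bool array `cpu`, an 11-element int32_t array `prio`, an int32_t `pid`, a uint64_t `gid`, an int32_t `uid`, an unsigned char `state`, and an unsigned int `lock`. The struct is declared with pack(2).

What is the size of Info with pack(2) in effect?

@0: cpu [11B, align 1] → 11
+1 pad (align 2)
@12: prio [44B, align 2] → 56
@56: pid [4B, align 2] → 60
@60: gid [8B, align 2] → 68
@68: uid [4B, align 2] → 72
@72: state [1B, align 1] → 73
+1 pad (align 2)
@74: lock [4B, align 2] → 78
size 78, align 2

78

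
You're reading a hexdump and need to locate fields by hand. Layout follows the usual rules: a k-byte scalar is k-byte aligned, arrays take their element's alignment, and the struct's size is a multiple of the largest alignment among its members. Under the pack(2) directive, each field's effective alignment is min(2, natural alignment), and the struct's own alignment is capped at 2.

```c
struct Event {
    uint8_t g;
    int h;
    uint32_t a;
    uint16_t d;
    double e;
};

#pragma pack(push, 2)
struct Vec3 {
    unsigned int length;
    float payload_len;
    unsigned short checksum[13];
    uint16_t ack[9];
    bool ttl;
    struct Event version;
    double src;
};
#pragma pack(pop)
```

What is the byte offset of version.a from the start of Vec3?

62

Event: @0: g [1B, align 1] → 1; +3 pad (align 4); @4: h [4B, align 4] → 8; @8: a [4B, align 4] → 12; @12: d [2B, align 2] → 14; +2 pad (align 8); @16: e [8B, align 8] → 24; size 24, align 8
@0: length [4B, align 2] → 4
@4: payload_len [4B, align 2] → 8
@8: checksum [26B, align 2] → 34
@34: ack [18B, align 2] → 52
@52: ttl [1B, align 1] → 53
+1 pad (align 2)
@54: version [24B, align 2] → 78
within Event: a at 8
54 + 8 = 62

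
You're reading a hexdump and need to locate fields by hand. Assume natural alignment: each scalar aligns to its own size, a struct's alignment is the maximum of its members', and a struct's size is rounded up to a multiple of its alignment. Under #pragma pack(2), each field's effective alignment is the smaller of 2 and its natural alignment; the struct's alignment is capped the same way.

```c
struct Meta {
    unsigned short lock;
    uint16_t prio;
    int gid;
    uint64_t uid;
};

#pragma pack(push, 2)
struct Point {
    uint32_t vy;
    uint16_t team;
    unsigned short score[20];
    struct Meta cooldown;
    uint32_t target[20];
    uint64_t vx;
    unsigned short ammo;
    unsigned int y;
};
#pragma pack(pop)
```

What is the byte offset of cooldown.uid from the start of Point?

Meta: @0: lock [2B, align 2] → 2; @2: prio [2B, align 2] → 4; @4: gid [4B, align 4] → 8; @8: uid [8B, align 8] → 16; size 16, align 8
@0: vy [4B, align 2] → 4
@4: team [2B, align 2] → 6
@6: score [40B, align 2] → 46
@46: cooldown [16B, align 2] → 62
within Meta: uid at 8
46 + 8 = 54

54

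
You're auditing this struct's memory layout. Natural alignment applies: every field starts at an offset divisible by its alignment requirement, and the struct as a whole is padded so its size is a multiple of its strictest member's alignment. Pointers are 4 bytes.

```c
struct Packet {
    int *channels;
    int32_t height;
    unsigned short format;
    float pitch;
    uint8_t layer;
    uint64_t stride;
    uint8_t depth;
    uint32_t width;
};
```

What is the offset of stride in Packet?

24

channels at 0 (size 4, align 4) → ends 4
height at 4 (size 4, align 4) → ends 8
format at 8 (size 2, align 2) → ends 10
pad 2 to align 4 for pitch
pitch at 12 (size 4, align 4) → ends 16
layer at 16 (size 1, align 1) → ends 17
pad 7 to align 8 for stride
stride at 24 (size 8, align 8) → ends 32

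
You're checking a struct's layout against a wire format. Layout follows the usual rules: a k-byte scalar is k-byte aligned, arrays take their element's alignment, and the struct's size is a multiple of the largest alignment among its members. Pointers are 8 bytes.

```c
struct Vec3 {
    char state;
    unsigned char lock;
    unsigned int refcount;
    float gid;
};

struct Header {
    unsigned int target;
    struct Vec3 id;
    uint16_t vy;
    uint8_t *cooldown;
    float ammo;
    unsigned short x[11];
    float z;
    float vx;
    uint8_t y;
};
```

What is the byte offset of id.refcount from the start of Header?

Vec3: 0..1  state  (1B, 1-aligned); 1..2  lock  (1B, 1-aligned); 2..4  -- padding (2B); 4..8  refcount  (4B, 4-aligned); 8..12  gid  (4B, 4-aligned); sizeof = 12, alignof = 4
0..4  target  (4B, 4-aligned)
4..16  id  (12B, 4-aligned)
within Vec3: refcount at 4
4 + 4 = 8

8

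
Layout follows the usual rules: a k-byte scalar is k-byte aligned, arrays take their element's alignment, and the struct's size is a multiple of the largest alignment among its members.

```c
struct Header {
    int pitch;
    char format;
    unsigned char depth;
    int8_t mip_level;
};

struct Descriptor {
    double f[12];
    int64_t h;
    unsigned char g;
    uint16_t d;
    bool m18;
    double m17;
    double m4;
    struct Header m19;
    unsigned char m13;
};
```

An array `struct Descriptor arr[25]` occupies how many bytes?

Header: 0..4  pitch  (4B, 4-aligned); 4..5  format  (1B, 1-aligned); 5..6  depth  (1B, 1-aligned); 6..7  mip_level  (1B, 1-aligned); 7..8  -- tail padding (1B); sizeof = 8, alignof = 4
0..96  f  (96B, 8-aligned)
96..104  h  (8B, 8-aligned)
104..105  g  (1B, 1-aligned)
105..106  -- padding (1B)
106..108  d  (2B, 2-aligned)
108..109  m18  (1B, 1-aligned)
109..112  -- padding (3B)
112..120  m17  (8B, 8-aligned)
120..128  m4  (8B, 8-aligned)
128..136  m19  (8B, 4-aligned)
136..137  m13  (1B, 1-aligned)
137..144  -- tail padding (7B)
sizeof = 144, alignof = 8
array of 25: 25 × 144 = 3600

3600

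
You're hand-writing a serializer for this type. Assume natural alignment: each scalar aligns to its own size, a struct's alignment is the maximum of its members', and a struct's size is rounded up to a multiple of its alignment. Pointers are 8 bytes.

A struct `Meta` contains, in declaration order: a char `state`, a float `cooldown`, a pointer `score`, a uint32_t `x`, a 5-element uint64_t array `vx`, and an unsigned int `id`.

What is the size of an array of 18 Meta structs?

1296

0..1  state  (1B, 1-aligned)
1..4  -- padding (3B)
4..8  cooldown  (4B, 4-aligned)
8..16  score  (8B, 8-aligned)
16..20  x  (4B, 4-aligned)
20..24  -- padding (4B)
24..64  vx  (40B, 8-aligned)
64..68  id  (4B, 4-aligned)
68..72  -- tail padding (4B)
sizeof = 72, alignof = 8
array of 18: 18 × 72 = 1296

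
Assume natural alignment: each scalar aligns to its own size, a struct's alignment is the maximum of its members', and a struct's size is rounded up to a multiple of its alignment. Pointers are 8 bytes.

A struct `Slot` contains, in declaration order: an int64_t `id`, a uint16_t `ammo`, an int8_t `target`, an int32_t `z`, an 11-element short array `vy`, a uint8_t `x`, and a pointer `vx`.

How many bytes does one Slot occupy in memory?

id at 0 (size 8, align 8) → ends 8
ammo at 8 (size 2, align 2) → ends 10
target at 10 (size 1, align 1) → ends 11
pad 1 to align 4 for z
z at 12 (size 4, align 4) → ends 16
vy at 16 (size 22, align 2) → ends 38
x at 38 (size 1, align 1) → ends 39
pad 1 to align 8 for vx
vx at 40 (size 8, align 8) → ends 48
total 48 bytes, alignment 8

48 bytes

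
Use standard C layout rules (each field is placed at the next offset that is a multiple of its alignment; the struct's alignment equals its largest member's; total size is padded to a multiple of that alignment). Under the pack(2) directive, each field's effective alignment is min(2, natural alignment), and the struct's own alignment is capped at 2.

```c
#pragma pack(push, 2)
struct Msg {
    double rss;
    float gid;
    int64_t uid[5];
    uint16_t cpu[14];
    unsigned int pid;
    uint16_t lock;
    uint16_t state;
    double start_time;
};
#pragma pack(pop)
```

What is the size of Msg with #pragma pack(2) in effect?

96

@0: rss [8B, align 2] → 8
@8: gid [4B, align 2] → 12
@12: uid [40B, align 2] → 52
@52: cpu [28B, align 2] → 80
@80: pid [4B, align 2] → 84
@84: lock [2B, align 2] → 86
@86: state [2B, align 2] → 88
@88: start_time [8B, align 2] → 96
size 96, align 2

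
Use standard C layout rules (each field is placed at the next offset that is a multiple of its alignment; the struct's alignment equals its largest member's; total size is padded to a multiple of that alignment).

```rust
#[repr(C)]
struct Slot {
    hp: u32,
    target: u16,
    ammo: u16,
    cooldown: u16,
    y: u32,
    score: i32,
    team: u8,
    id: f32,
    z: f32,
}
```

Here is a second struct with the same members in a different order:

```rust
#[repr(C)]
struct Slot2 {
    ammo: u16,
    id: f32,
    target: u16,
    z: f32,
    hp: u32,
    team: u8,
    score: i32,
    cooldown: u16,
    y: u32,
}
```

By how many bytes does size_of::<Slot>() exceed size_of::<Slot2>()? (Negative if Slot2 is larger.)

-4

0..4  hp  (4B, 4-aligned)
4..6  target  (2B, 2-aligned)
6..8  ammo  (2B, 2-aligned)
8..10  cooldown  (2B, 2-aligned)
10..12  -- padding (2B)
12..16  y  (4B, 4-aligned)
16..20  score  (4B, 4-aligned)
20..21  team  (1B, 1-aligned)
21..24  -- padding (3B)
24..28  id  (4B, 4-aligned)
28..32  z  (4B, 4-aligned)
sizeof = 32, alignof = 4
— Slot2 —
0..2  ammo  (2B, 2-aligned)
2..4  -- padding (2B)
4..8  id  (4B, 4-aligned)
8..10  target  (2B, 2-aligned)
10..12  -- padding (2B)
12..16  z  (4B, 4-aligned)
16..20  hp  (4B, 4-aligned)
20..21  team  (1B, 1-aligned)
21..24  -- padding (3B)
24..28  score  (4B, 4-aligned)
28..30  cooldown  (2B, 2-aligned)
30..32  -- padding (2B)
32..36  y  (4B, 4-aligned)
sizeof = 36, alignof = 4
32 − 36 = -4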